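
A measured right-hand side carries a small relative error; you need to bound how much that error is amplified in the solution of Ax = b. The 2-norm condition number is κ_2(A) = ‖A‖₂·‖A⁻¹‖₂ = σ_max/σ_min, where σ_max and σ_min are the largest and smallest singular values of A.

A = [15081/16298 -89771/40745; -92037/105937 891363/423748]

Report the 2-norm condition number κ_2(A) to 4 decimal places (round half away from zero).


form AᵀA = [85992885/53377636 -1031853273/266888180; -1031853273/266888180 49529468329/5337763600] with trace 343957141/31584400 and determinant 131769/126337600
char-poly roots: 1089/100 and 121/1263376
κ_2(A) = √(λ_max/λ_min) = √((1089/100) / (121/1263376)) = 337.2000

337.2000


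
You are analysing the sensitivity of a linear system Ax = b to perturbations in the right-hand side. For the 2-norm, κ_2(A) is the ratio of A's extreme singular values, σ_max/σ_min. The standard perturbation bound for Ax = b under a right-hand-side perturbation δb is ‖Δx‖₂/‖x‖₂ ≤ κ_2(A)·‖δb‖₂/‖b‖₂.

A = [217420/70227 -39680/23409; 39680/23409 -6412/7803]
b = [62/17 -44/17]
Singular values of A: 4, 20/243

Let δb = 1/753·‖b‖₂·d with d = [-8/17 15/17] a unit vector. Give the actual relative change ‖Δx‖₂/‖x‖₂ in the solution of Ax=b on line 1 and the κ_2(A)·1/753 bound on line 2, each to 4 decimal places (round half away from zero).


σ_max = 4, σ_min = 20/243
κ = σ_max/σ_min = 4/(20/243) = 48.6000
κ_2(A)·‖δb‖/‖b‖ = 0.0645
solve Ax = b  →  x = [-22.4294 -43.1176]
‖b‖ = 4.4721, ‖x‖ = 48.6026
re-solving with b+δb shifts x by Δx of norm 0.0722
dividing the unrounded norms, ‖Δx‖/‖x‖ = 0.0015
tightness: 0.0015 against a bound of 0.0645 (unrounded ratio ≈ 0.0230)

0.0015
0.0645


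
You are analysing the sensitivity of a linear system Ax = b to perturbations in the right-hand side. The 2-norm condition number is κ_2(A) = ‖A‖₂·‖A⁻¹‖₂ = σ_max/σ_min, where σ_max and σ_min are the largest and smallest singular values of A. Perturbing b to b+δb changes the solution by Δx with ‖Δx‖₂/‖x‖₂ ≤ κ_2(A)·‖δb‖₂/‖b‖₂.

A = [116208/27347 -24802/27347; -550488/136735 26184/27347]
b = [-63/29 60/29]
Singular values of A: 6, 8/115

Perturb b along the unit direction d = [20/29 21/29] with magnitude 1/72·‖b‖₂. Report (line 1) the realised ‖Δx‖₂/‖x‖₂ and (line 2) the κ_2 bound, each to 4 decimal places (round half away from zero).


1.1979
1.1979

σ_max = 6, σ_min = 8/115
condition number: 6 ÷ (8/115) = 86.2500
perturbation bound = 86.2500·1/72 = 1.1979
solve Ax = b  →  x = [-0.4878 0.1098]
2-norm of b is 3.0000; of x, 0.5000
re-solving with b+δb shifts x by Δx of norm 0.5990
realised ‖Δx‖/‖x‖ = 1.1979
tightness: 1.1979 against a bound of 1.1979; the bound is attained (ratio 1)


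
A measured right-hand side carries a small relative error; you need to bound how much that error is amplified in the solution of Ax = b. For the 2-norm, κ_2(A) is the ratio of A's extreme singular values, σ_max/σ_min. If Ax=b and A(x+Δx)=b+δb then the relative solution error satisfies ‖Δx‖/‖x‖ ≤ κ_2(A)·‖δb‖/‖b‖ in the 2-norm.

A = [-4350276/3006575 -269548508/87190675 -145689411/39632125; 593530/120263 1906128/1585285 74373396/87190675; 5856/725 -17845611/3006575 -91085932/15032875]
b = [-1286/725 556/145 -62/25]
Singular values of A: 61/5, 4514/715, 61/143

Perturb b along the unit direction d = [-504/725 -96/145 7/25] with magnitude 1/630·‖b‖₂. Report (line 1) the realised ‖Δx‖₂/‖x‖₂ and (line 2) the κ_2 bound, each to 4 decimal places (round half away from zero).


0.0039
0.0454

from the listed singular values, σ₁ = 61/5, σ_n = 61/143
κ_2(A) = (61/5) / (61/143) = 28.6000
bound on ‖Δx‖/‖x‖: κ·ε = 28.6000·1/630 = 0.0454
solve Ax = b  →  x = [0.3457 3.7784 -2.8311]
‖b‖ = 4.8990, ‖x‖ = 4.7340
with δb = [-0.0054 -0.0051 0.0022], A·Δx = δb → ‖Δx‖ = 0.0182
realised ‖Δx‖/‖x‖ = 0.0039
realised/bound (from unrounded values) ≈ 0.0848


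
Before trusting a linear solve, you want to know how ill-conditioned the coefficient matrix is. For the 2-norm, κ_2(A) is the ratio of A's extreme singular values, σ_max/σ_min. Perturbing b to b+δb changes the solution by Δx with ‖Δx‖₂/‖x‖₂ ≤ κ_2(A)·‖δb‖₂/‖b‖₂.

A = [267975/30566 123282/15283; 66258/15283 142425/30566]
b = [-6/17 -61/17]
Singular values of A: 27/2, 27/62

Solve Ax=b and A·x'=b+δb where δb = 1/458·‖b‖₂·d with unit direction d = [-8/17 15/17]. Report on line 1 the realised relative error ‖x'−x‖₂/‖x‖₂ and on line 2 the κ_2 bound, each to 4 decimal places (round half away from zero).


0.0026
0.0677

from the listed singular values, σ₁ = 27/2, σ_n = 27/62
κ = σ_max/σ_min = (27/2)/(27/62) = 31.0000
bound on ‖Δx‖/‖x‖: κ·ε = 31.0000·1/458 = 0.0677
solve Ax = b  →  x = [4.6437 -5.0907]
‖b‖₂ = 3.6056 and ‖x‖₂ = 6.8905
δb = ε·‖b‖·d = [-0.0037 0.0069]; solving A·Δx = δb gives ‖Δx‖ = 0.0181
realised ‖Δx‖/‖x‖ = 0.0026
so the bound overstates the realised error by a factor of ≈ 25.7995 (computed from the unrounded values)


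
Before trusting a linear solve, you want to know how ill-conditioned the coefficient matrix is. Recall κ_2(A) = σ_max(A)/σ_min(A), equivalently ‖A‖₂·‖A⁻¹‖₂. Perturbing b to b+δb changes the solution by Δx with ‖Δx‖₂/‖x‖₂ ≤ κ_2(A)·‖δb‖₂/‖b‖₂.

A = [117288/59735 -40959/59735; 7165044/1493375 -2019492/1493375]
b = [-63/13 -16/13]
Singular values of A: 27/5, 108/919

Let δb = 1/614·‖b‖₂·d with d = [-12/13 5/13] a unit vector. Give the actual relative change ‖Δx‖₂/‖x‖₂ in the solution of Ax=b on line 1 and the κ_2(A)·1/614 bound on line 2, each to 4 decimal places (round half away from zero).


σ_max = 27/5, σ_min = 108/919
κ_2(A) = (27/5) / (108/919) = 45.9500
worst-case relative error ≤ 45.9500 × 1/614 = 0.0748
solve Ax = b  →  x = [8.9970 32.8311]
‖b‖₂ = 5.0000 and ‖x‖₂ = 34.0416
re-solving with b+δb shifts x by Δx of norm 0.0693
relative error = 0.0020
realised/bound (from unrounded values) ≈ 0.0272

0.0020
0.0748


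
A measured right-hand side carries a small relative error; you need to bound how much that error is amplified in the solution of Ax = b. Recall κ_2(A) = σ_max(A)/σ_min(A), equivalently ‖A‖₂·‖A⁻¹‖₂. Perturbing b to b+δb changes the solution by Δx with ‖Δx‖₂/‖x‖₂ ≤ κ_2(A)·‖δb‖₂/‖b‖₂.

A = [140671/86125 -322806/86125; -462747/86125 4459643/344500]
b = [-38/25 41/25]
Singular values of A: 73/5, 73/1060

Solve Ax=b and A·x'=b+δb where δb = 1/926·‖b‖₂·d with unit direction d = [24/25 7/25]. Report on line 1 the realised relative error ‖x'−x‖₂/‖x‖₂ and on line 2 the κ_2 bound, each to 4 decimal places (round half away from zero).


0.0024
0.2289

σ_max = 73/5, σ_min = 73/1060
κ_2(A) = (73/5) / (73/1060) = 212.0000
worst-case relative error ≤ 212.0000 × 1/926 = 0.2289
solve Ax = b  →  x = [-13.4563 -5.4584]
‖b‖ = 2.2361, ‖x‖ = 14.5212
with δb = [0.0023 0.0007], A·Δx = δb → ‖Δx‖ = 0.0351
dividing the unrounded norms, ‖Δx‖/‖x‖ = 0.0024
so the bound overstates the realised error by a factor of ≈ 94.8135 (computed from the unrounded values)


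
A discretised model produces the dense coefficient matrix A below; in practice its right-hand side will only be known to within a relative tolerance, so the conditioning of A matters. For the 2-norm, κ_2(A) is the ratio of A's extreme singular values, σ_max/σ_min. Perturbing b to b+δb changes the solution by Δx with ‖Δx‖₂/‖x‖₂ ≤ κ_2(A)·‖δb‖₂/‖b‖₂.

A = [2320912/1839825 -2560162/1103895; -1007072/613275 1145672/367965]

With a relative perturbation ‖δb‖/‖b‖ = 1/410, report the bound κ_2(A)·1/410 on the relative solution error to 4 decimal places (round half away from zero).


0.3959

AᵀA = [580575145216/135398241225 -653035137568/81238944735; -653035137568/81238944735 734700338020/48743366841]; tr = 81635587396/4216554225, det = 59969536/4216554225
solving λ² − 81635587396/4216554225·λ + 59969536/4216554225 = 0 gives λ = 484/25, 123904/168662169
κ = σ_max/σ_min = (22/5)/(352/12987) = 162.3375
worst-case relative error ≤ 162.3375 × 1/410 = 0.3959


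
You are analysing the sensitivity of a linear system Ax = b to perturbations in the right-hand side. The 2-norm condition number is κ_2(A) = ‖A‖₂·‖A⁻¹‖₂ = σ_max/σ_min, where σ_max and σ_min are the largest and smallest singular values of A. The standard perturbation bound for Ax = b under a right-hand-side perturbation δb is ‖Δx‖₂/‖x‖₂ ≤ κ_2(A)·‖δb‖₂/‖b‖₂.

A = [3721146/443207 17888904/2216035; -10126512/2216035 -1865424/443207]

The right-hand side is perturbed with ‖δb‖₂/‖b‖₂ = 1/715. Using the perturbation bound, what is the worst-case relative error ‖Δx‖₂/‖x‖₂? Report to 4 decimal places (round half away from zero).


form AᵀA = [1552662401796/16992426025 295700560848/3398485205; 295700560848/3398485205 1408332366144/16992426025] with trace 704160468/4041005 and determinant 1214383104/505125625
char-poly roots: 4356/25 and 278784/20205025
κ_2(A) = √(λ_max/λ_min) = √((4356/25) / (278784/20205025)) = 112.3750
worst-case relative error ≤ 112.3750 × 1/715 = 0.1572

0.1572


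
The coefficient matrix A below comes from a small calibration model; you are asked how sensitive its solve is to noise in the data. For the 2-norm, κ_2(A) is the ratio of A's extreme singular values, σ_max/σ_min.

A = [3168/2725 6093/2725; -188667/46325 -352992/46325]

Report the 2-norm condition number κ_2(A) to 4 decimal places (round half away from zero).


327.0000

M = AᵀA = [61593129/3433609 115482240/3433609; 115482240/3433609 216531801/3433609]. tr(M)=962370/11881, det(M)=729/11881
char-poly roots: 81 and 9/11881
κ = σ_max/σ_min = 9/(3/109) = 327.0000


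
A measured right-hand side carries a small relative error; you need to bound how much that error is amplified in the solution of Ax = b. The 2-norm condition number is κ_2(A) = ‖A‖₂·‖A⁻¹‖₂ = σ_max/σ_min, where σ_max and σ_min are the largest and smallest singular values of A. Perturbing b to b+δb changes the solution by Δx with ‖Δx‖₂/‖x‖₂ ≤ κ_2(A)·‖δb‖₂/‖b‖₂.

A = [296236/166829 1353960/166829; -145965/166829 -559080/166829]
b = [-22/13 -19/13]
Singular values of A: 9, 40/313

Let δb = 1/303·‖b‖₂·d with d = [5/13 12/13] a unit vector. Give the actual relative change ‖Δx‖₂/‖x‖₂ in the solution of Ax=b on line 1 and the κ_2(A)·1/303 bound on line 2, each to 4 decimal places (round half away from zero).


0.0037
0.2324

from the listed singular values, σ₁ = 9, σ_n = 40/313
κ = σ_max/σ_min = 9/(40/313) = 70.4250
worst-case relative error ≤ 70.4250 × 1/303 = 0.2324
solve Ax = b  →  x = [15.2439 -3.5438]
‖b‖₂ = 2.2361 and ‖x‖₂ = 15.6504
δb = ε·‖b‖·d = [0.0028 0.0068]; solving A·Δx = δb gives ‖Δx‖ = 0.0577
dividing the unrounded norms, ‖Δx‖/‖x‖ = 0.0037
realised/bound (from unrounded values) ≈ 0.0159


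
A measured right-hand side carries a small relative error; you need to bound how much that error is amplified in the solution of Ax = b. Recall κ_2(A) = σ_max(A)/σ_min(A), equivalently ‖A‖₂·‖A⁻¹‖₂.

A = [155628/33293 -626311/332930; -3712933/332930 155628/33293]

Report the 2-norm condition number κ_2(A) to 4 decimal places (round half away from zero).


197.0000

form AᵀA = [95904608881/655872100 -1997952264/32793605; -1997952264/32793605 16652502409/655872100] with trace 66601841/388090 and determinant 294499921/388090000
eigenvalues of AᵀA: λ = (tr ± √(tr²−4·det))/2 = 17161/100, 17161/3880900
κ = σ_max/σ_min = (131/10)/(131/1970) = 197.0000


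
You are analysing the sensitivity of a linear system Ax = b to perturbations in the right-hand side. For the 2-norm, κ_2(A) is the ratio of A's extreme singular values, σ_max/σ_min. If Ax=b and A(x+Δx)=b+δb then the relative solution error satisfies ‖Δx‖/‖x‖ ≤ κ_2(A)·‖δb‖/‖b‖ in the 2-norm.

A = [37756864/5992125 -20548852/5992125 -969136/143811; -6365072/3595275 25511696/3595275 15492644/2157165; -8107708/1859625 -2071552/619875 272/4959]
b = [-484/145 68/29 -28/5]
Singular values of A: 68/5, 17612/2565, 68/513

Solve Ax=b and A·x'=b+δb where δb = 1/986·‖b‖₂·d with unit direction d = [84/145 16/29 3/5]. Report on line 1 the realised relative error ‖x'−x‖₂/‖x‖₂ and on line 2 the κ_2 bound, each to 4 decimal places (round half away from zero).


from the listed singular values, σ₁ = 68/5, σ_n = 68/513
κ = σ_max/σ_min = (68/5)/(68/513) = 102.6000
κ_2(A)·‖δb‖/‖b‖ = 0.1041
solve Ax = b  →  x = [-12.7668 17.9933 -20.5984]
‖b‖ = 6.9282, ‖x‖ = 30.1835
with δb = [0.0041 0.0039 0.0042], A·Δx = δb → ‖Δx‖ = 0.0530
relative error = 0.0018
realised/bound (from unrounded values) ≈ 0.0169

0.0018
0.1041


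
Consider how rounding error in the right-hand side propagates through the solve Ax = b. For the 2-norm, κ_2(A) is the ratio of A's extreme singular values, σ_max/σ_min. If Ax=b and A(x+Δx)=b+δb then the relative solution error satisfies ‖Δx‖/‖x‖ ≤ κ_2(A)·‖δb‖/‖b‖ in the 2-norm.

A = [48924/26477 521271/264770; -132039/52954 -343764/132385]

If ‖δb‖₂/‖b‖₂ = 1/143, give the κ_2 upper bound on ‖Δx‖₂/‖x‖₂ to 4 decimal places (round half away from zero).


1.2769

AᵀA = [27008528625/2804126116 7089291720/701031529; 7089291720/701031529 29776728249/2804126116]; tr = 33760557/1667138, det = 164025/13337104
solving λ² − 33760557/1667138·λ + 164025/13337104 = 0 gives λ = 81/4, 2025/3334276
κ_2(A) = √(λ_max/λ_min) = √((81/4) / (2025/3334276)) = 182.6000
perturbation bound = 182.6000·1/143 = 1.2769


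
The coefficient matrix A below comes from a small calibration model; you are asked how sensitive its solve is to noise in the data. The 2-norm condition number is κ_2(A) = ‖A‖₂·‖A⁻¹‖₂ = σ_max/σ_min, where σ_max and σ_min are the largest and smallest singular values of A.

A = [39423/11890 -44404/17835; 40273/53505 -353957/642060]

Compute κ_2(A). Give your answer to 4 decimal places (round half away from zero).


391.5000

form AᵀA = [15749633/1362420 -35436313/4087260; -35436313/4087260 318932597/49047120] with trace 177183877/9809424 and determinant 83521/39237696
λ_max, λ_min = (177183877/9809424 ± √31393306975849225/96224799211776)/2 = 289/16, 289/2452356
κ = σ_max/σ_min = (17/4)/(17/1566) = 391.5000


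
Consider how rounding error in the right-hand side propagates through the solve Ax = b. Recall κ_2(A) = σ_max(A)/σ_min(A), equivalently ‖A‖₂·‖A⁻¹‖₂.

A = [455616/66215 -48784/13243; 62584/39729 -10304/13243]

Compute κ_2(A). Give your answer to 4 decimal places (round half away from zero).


M = AᵀA = [1169656384/23474025 -41585152/1564935; -41585152/1564935 1478912/104329]. tr(M)=5198656/81225, det(M)=16384/81225
solving λ² − 5198656/81225·λ + 16384/81225 = 0 gives λ = 64, 256/81225
so κ_2 = √(64 / (256/81225)) = 142.5000

142.5000


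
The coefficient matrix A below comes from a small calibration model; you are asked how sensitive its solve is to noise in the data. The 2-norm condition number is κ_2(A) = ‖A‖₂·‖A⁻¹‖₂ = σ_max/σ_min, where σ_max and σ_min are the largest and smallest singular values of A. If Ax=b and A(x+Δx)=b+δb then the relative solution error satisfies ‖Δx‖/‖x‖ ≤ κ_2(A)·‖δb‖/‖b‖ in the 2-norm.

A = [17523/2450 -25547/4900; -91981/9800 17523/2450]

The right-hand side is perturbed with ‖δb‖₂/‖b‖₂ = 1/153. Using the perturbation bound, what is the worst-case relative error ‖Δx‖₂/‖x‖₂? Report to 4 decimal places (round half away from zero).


0.6405

form AᵀA = [534935713/3841600 -100284129/960400; -100284129/960400 75234853/960400] with trace 33435005/153664 and determinant 12117361/2458624
λ_max, λ_min = (33435005/153664 ± √1117434058809849/23612624896)/2 = 3481/16, 3481/153664
κ_2(A) = √(λ_max/λ_min) = √((3481/16) / (3481/153664)) = 98.0000
perturbation bound = 98.0000·1/153 = 0.6405


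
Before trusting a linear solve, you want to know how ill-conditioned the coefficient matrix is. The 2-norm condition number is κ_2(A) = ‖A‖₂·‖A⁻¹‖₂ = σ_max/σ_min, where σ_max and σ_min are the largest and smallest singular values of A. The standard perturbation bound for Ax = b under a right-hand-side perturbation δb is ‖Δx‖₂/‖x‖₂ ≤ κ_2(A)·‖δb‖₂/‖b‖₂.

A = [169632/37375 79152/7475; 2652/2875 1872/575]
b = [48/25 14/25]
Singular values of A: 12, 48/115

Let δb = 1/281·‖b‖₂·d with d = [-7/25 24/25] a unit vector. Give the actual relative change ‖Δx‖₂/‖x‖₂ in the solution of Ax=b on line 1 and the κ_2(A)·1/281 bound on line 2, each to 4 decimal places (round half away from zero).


0.1023
0.1023

from the listed singular values, σ₁ = 12, σ_n = 48/115
condition number: 12 ÷ (48/115) = 28.7500
κ_2(A)·‖δb‖/‖b‖ = 0.1023
solve Ax = b  →  x = [0.0641 0.1538]
‖b‖₂ = 2.0000 and ‖x‖₂ = 0.1667
re-solving with b+δb shifts x by Δx of norm 0.0171
realised ‖Δx‖/‖x‖ = 0.1023
so the bound is sharp here: realised error equals the bound


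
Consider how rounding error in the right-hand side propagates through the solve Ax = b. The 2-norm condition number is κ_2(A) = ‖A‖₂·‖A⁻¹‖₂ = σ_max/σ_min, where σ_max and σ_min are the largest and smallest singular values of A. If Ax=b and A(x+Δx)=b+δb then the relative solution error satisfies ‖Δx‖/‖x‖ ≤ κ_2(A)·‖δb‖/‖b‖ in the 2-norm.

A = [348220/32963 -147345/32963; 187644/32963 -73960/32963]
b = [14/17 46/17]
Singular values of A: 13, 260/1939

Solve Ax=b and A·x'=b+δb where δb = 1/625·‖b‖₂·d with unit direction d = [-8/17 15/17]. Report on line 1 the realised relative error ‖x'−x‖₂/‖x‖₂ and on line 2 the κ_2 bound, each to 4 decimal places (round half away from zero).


σ_max = 13, σ_min = 260/1939
κ_2(A) = 13 / (260/1939) = 96.9500
bound on ‖Δx‖/‖x‖: κ·ε = 96.9500·1/625 = 0.1551
solve Ax = b  →  x = [5.8787 13.7089]
2-norm of b is 2.8284; of x, 14.9162
Δx = A⁻¹·δb where δb = 1/625·2.8284·d; ‖Δx‖ = 0.0337
relative error = 0.0023
tightness: 0.0023 against a bound of 0.1551 (unrounded ratio ≈ 0.0146)

0.0023
0.1551


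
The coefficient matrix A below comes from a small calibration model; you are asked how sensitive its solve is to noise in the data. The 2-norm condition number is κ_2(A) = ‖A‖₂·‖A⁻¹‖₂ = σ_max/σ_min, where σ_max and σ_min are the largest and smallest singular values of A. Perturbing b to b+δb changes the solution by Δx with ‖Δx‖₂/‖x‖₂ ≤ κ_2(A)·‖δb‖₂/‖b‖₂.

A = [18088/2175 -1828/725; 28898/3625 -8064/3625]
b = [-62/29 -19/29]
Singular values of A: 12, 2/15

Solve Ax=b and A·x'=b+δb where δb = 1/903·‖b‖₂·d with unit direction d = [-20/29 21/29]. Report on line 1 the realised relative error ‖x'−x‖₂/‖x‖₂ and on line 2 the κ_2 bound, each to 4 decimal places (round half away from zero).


0.0025
0.0997

from the listed singular values, σ₁ = 12, σ_n = 2/15
κ = σ_max/σ_min = 12/(2/15) = 90.0000
bound on ‖Δx‖/‖x‖: κ·ε = 90.0000·1/903 = 0.0997
solve Ax = b  →  x = [1.9400 7.2467]
2-norm of b is 2.2361; of x, 7.5019
re-solving with b+δb shifts x by Δx of norm 0.0186
relative error = 0.0025
tightness: 0.0025 against a bound of 0.0997 (unrounded ratio ≈ 0.0248)


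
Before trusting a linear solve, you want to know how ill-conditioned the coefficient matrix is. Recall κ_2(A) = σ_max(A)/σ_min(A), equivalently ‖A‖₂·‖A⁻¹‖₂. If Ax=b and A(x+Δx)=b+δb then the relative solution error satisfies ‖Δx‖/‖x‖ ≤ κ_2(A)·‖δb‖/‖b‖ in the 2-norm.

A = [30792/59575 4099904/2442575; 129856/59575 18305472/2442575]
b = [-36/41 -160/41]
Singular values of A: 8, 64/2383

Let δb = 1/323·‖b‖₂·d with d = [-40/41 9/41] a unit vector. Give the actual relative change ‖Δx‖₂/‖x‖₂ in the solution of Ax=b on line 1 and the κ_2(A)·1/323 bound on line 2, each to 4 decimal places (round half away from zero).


0.9222
0.9222

σ_max = 8, σ_min = 64/2383
condition number: 8 ÷ (64/2383) = 297.8750
worst-case relative error ≤ 297.8750 × 1/323 = 0.9222
solve Ax = b  →  x = [-0.1400 -0.4800]
2-norm of b is 4.0000; of x, 0.5000
re-solving with b+δb shifts x by Δx of norm 0.4611
relative error = 0.9222
so the bound is sharp here: realised error equals the bound


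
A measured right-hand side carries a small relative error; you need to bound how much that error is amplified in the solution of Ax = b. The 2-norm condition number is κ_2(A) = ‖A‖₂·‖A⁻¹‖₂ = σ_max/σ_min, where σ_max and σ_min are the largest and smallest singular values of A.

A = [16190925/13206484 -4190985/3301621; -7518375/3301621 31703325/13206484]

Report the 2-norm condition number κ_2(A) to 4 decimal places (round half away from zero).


267.8800

form AᵀA = [4036544825625/603499029904 -264890493000/37718689369; -264890493000/37718689369 4450278548025/603499029904] with trace 5045673825/358798472 and determinant 31640625/11481551104
λ_max, λ_min = (5045673825/358798472 ± √397771957379722500/2011505367336481)/2 = 225/16, 140625/717596944
κ_2(A) = √(λ_max/λ_min) = √((225/16) / (140625/717596944)) = 267.8800


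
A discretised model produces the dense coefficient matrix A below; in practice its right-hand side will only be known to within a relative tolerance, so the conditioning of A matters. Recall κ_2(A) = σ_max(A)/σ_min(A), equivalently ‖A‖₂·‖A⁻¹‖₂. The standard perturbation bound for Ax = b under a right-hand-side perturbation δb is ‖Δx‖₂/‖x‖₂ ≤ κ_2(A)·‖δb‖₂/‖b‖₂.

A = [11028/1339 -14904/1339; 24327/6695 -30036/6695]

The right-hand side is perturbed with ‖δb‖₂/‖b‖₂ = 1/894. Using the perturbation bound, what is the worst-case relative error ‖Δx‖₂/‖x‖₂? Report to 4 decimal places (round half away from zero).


M = AᵀA = [21492441/265225 -28637388/265225; -28637388/265225 38197584/265225]. tr(M)=2387601/10609, det(M)=129600/10609
solving λ² − 2387601/10609·λ + 129600/10609 = 0 gives λ = 225, 576/10609
κ_2(A) = √(λ_max/λ_min) = √(225 / (576/10609)) = 64.3750
worst-case relative error ≤ 64.3750 × 1/894 = 0.0720

0.0720


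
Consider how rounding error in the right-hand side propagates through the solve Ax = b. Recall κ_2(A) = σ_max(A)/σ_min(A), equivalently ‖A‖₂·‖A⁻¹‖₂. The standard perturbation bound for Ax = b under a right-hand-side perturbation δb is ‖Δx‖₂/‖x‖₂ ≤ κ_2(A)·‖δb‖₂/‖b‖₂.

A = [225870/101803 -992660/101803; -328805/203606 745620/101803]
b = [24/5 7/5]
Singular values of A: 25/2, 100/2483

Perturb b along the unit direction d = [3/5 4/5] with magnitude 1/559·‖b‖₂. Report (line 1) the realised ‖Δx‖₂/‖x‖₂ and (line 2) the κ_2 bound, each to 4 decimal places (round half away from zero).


from the listed singular values, σ₁ = 25/2, σ_n = 100/2483
κ_2(A) = (25/2) / (100/2483) = 310.3750
κ_2(A)·‖δb‖/‖b‖ = 0.5552
solve Ax = b  →  x = [96.9502 21.5678]
2-norm of b is 5.0000; of x, 99.3203
Δx = A⁻¹·δb where δb = 1/559·5.0000·d; ‖Δx‖ = 0.2221
realised ‖Δx‖/‖x‖ = 0.0022
so the bound overstates the realised error by a factor of ≈ 248.3007 (computed from the unrounded values)

0.0022
0.5552


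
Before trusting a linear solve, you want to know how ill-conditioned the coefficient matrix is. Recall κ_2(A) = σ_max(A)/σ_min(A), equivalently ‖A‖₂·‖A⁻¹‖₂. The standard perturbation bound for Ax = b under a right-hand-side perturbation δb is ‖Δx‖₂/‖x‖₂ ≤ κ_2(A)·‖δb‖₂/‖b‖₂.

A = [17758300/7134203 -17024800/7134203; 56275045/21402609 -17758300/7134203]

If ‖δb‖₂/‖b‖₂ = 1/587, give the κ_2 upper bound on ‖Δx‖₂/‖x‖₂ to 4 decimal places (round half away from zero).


0.5419

form AᵀA = [7140422901025/544674996441 -2266758203500/181558332147; -2266758203500/181558332147 719620730000/60519444049] with trace 16191450025/647651601 and determinant 4000000/647651601
char-poly roots: 25 and 160000/647651601
κ_2(A) = √(λ_max/λ_min) = √(25 / (160000/647651601)) = 318.1125
κ_2(A)·‖δb‖/‖b‖ = 0.5419


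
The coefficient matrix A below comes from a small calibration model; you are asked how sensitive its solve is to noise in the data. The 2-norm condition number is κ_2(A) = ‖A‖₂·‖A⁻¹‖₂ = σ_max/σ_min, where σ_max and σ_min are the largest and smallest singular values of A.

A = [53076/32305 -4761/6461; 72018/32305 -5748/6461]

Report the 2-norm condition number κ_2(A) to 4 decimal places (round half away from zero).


form AᵀA = [1894356/247009 -788940/247009; -788940/247009 329625/247009] with trace 2223981/247009 and determinant 8100/247009
eigenvalues of AᵀA: λ = (tr ± √(tr²−4·det))/2 = 9, 900/247009
κ = σ_max/σ_min = 3/(30/497) = 49.7000

49.7000


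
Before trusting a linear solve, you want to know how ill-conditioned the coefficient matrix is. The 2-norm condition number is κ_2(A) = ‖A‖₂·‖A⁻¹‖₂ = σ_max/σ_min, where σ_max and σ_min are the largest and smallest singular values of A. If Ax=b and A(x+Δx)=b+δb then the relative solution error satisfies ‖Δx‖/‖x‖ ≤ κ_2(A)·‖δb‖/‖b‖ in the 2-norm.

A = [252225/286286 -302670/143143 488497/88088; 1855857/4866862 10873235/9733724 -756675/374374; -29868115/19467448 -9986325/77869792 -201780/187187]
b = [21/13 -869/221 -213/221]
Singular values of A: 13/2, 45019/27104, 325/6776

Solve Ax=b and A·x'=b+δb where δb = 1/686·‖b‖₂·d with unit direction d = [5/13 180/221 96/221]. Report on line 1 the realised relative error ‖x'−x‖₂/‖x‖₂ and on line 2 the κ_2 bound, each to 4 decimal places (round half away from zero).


σ_max = 13/2, σ_min = 325/6776
condition number: (13/2) ÷ (325/6776) = 135.5200
worst-case relative error ≤ 135.5200 × 1/686 = 0.1976
solve Ax = b  →  x = [21.7188 -53.6905 -23.6308]
‖b‖ = 4.3589, ‖x‖ = 62.5523
re-solving with b+δb shifts x by Δx of norm 0.1325
dividing the unrounded norms, ‖Δx‖/‖x‖ = 0.0021
so the bound overstates the realised error by a factor of ≈ 93.2781 (computed from the unrounded values)

0.0021
0.1976


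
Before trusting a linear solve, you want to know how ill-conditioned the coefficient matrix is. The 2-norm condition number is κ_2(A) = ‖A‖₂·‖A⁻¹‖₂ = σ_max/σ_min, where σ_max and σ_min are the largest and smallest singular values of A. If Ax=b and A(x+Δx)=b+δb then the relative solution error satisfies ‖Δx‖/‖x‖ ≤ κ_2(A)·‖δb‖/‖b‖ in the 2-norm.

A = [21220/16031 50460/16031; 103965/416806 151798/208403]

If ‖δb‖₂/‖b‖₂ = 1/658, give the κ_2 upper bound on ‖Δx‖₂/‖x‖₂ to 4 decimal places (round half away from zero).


AᵀA = [187509625/103347556 112343535/25836889; 112343535/25836889 269692084/25836889]; tr = 7492769/611524, det = 4900/152881
solving λ² − 7492769/611524·λ + 4900/152881 = 0 gives λ = 49/4, 400/152881
κ_2(A) = √(λ_max/λ_min) = √((49/4) / (400/152881)) = 68.4250
perturbation bound = 68.4250·1/658 = 0.1040

0.1040


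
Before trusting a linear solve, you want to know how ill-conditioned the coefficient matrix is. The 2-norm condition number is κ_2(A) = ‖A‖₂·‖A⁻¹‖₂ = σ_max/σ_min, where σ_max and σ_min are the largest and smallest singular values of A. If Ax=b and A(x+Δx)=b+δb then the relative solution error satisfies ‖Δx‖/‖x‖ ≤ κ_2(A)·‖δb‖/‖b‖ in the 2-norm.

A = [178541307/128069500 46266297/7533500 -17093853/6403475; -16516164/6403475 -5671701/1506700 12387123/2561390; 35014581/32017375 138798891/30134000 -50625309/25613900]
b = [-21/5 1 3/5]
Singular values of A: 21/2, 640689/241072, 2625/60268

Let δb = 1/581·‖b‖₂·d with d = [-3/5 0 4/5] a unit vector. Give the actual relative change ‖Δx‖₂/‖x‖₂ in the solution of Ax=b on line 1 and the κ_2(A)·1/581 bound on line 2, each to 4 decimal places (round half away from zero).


from the listed singular values, σ₁ = 21/2, σ_n = 2625/60268
κ_2(A) = (21/2) / (2625/60268) = 241.0720
worst-case relative error ≤ 241.0720 × 1/581 = 0.4149
solve Ax = b  →  x = [60.8354 -0.4543 32.2987]
‖b‖₂ = 4.3589 and ‖x‖₂ = 68.8793
δb = ε·‖b‖·d = [-0.0045 0.0000 0.0060]; solving A·Δx = δb gives ‖Δx‖ = 0.1722
relative error = 0.0025
tightness: 0.0025 against a bound of 0.4149 (unrounded ratio ≈ 0.0060)

0.0025
0.4149


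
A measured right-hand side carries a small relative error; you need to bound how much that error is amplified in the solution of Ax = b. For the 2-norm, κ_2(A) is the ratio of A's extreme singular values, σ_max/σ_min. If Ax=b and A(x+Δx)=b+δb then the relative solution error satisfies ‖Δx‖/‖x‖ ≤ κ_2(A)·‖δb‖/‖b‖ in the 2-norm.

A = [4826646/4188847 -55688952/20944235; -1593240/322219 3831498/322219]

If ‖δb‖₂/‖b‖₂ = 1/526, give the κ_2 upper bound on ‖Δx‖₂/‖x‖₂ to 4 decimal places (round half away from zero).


0.5976

M = AᵀA = [269059147236/10438095889 -3228488917632/52190479445; -3228488917632/52190479445 38742327114084/260952397225]. tr(M)=269046188136/1544097025, det(M)=18974736/61763881
λ_max, λ_min = (269046188136/1544097025 ± √72382921467171131114496/2384235622613850625)/2 = 4356/25, 108900/61763881
κ = σ_max/σ_min = (66/5)/(330/7859) = 314.3600
κ_2(A)·‖δb‖/‖b‖ = 0.5976


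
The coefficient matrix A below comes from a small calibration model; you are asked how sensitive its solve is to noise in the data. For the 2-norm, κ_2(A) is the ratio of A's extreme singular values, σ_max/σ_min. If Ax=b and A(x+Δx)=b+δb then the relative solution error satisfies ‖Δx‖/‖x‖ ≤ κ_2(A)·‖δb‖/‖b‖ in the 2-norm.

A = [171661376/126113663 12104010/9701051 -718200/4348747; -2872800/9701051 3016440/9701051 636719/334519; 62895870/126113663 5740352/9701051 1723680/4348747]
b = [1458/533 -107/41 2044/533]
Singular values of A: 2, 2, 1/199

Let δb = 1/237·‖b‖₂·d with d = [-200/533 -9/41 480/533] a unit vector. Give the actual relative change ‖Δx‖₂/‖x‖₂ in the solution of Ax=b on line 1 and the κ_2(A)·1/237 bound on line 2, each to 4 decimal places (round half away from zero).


from the listed singular values, σ₁ = 2, σ_n = 1/199
condition number: 2 ÷ (1/199) = 398.0000
κ_2(A)·‖δb‖/‖b‖ = 1.6793
solve Ax = b  →  x = [403.2817 -420.5458 130.0732]
‖b‖ = 5.3852, ‖x‖ = 597.0042
with δb = [-0.0085 -0.0050 0.0205], A·Δx = δb → ‖Δx‖ = 4.5217
realised ‖Δx‖/‖x‖ = 0.0076
so the bound overstates the realised error by a factor of ≈ 221.7218 (computed from the unrounded values)

0.0076
1.6793


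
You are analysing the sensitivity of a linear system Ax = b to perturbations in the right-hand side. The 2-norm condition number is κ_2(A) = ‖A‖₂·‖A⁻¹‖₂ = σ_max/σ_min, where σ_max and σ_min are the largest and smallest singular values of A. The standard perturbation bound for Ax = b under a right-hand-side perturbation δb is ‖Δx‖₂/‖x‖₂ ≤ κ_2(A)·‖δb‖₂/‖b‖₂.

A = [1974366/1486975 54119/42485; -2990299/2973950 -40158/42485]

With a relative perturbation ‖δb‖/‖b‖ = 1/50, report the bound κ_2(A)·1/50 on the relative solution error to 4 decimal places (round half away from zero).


form AᵀA = [981374900689/353775144100 6675717087/2526965315; 6675717087/2526965315 181661245/72199009] with trace 2225344829/420660100 and determinant 279841/420660100
λ_max, λ_min = (2225344829/420660100 ± √4951688736184862841/176954919732010000)/2 = 529/100, 529/4206601
κ_2(A) = √(λ_max/λ_min) = √((529/100) / (529/4206601)) = 205.1000
bound on ‖Δx‖/‖x‖: κ·ε = 205.1000·1/50 = 4.1020

4.1020


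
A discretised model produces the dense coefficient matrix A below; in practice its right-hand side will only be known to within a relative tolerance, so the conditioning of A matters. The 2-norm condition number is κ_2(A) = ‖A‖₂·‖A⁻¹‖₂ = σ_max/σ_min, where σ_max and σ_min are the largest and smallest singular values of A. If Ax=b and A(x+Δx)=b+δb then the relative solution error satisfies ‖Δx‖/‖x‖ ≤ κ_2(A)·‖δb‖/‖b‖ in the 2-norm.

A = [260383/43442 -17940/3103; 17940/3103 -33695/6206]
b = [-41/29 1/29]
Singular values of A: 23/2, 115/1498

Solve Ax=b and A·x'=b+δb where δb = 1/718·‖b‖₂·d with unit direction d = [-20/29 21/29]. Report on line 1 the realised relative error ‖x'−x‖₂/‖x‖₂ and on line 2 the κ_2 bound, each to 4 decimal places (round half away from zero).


from the listed singular values, σ₁ = 23/2, σ_n = 115/1498
κ_2(A) = (23/2) / (115/1498) = 149.8000
perturbation bound = 149.8000·1/718 = 0.2086
solve Ax = b  →  x = [8.9205 9.4927]
2-norm of b is 1.4142; of x, 13.0264
δb = ε·‖b‖·d = [-0.0014 0.0014]; solving A·Δx = δb gives ‖Δx‖ = 0.0257
relative error = 0.0020
so the bound overstates the realised error by a factor of ≈ 105.9270 (computed from the unrounded values)

0.0020
0.2086


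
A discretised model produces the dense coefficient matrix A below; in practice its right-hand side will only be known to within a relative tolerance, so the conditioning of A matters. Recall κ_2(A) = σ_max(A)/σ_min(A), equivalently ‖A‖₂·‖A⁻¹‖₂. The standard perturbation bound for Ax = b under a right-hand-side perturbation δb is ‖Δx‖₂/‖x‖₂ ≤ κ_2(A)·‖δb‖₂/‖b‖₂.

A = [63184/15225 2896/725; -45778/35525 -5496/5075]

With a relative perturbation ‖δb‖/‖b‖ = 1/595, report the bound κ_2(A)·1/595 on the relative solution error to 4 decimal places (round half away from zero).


M = AᵀA = [343166884/18173169 15553360/865389; 15553360/865389 705856/41209]. tr(M)=778180/21609, det(M)=1024/2401
solving λ² − 778180/21609·λ + 1024/2401 = 0 gives λ = 36, 256/21609
κ_2(A) = √(λ_max/λ_min) = √(36 / (256/21609)) = 55.1250
perturbation bound = 55.1250·1/595 = 0.0926

0.0926


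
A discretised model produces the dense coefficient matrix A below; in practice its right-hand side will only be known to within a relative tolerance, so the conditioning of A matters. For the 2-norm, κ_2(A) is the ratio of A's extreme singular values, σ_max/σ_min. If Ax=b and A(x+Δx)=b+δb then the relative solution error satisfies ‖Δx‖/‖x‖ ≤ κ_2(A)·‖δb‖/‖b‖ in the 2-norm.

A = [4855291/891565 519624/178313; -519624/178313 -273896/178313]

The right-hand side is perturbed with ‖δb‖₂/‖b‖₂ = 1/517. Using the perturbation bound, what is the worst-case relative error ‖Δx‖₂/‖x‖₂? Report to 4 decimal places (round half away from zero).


M = AᵀA = [6172212137/161792825 658363608/32358565; 658363608/32358565 70227584/6471713]. tr(M)=466347161/9517225, det(M)=153664/9517225
eigenvalues of AᵀA: λ = (tr ± √(tr²−4·det))/2 = 49, 3136/9517225
σ_max=√49=7, σ_min=√(3136/9517225)=(56/3085) → κ = 385.6250
perturbation bound = 385.6250·1/517 = 0.7459

0.7459


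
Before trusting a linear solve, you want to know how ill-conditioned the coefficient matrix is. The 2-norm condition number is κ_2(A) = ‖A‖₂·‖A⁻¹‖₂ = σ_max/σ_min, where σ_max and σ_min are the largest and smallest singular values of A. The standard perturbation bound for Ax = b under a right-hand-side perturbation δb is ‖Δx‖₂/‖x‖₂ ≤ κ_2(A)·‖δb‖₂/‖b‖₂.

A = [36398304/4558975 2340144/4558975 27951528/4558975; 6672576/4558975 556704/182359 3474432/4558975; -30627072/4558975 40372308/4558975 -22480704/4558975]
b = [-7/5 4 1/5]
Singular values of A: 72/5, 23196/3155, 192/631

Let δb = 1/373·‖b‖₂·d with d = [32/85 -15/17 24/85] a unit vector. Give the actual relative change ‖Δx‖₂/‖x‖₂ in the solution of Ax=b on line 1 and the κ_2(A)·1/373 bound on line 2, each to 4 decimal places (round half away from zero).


0.0028
0.1269

σ_max = 72/5, σ_min = 192/631
κ_2(A) = (72/5) / (192/631) = 47.3250
perturbation bound = 47.3250·1/373 = 0.1269
solve Ax = b  →  x = [7.8897 0.1527 -10.5150]
2-norm of b is 4.2426; of x, 13.1467
re-solving with b+δb shifts x by Δx of norm 0.0374
dividing the unrounded norms, ‖Δx‖/‖x‖ = 0.0028
realised/bound (from unrounded values) ≈ 0.0224


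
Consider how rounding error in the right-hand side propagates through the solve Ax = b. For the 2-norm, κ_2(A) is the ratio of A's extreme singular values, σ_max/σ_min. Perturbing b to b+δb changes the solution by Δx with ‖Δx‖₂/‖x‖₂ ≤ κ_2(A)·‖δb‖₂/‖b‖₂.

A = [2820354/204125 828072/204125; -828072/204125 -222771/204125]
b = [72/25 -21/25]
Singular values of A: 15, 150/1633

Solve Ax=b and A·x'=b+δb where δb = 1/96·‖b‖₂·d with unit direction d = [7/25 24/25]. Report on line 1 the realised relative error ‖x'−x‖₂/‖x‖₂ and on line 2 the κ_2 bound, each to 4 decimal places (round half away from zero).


1.7010
1.7010

largest singular value 15, smallest 150/1633
κ = σ_max/σ_min = 15/(150/1633) = 163.3000
κ_2(A)·‖δb‖/‖b‖ = 1.7010
solve Ax = b  →  x = [0.1920 0.0560]
‖b‖ = 3.0000, ‖x‖ = 0.2000
with δb = [0.0088 0.0300], A·Δx = δb → ‖Δx‖ = 0.3402
realised ‖Δx‖/‖x‖ = 1.7010
realised/bound = 1 exactly: the bound is attained for this b and d


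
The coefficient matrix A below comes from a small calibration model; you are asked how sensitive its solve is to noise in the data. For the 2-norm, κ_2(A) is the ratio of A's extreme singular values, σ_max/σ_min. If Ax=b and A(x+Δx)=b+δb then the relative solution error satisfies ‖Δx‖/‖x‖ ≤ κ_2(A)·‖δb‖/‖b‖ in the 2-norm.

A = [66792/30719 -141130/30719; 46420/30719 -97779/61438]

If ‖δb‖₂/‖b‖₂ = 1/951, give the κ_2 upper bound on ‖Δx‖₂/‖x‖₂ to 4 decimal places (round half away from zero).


M = AᵀA = [39147856/5583769 -69205950/5583769; -69205950/5583769 527996689/22335076]. tr(M)=2368817/77284, det(M)=234256/19321
λ_max, λ_min = (2368817/77284 ± √5321626128225/5972816656)/2 = 121/4, 7744/19321
κ = σ_max/σ_min = (11/2)/(88/139) = 8.6875
bound on ‖Δx‖/‖x‖: κ·ε = 8.6875·1/951 = 0.0091

0.0091


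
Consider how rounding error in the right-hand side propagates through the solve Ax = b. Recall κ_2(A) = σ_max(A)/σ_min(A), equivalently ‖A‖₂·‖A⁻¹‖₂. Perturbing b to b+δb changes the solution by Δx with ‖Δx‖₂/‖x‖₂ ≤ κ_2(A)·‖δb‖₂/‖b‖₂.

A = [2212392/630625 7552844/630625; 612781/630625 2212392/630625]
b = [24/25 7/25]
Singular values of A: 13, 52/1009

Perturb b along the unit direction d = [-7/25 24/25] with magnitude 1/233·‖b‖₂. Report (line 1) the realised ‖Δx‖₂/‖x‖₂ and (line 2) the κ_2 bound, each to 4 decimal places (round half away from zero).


from the listed singular values, σ₁ = 13, σ_n = 52/1009
κ = σ_max/σ_min = 13/(52/1009) = 252.2500
bound on ‖Δx‖/‖x‖: κ·ε = 252.2500·1/233 = 1.0826
solve Ax = b  →  x = [0.0215 0.0738]
2-norm of b is 1.0000; of x, 0.0769
Δx = A⁻¹·δb where δb = 1/233·1.0000·d; ‖Δx‖ = 0.0833
relative error = 1.0826
realised/bound = 1 exactly: the bound is attained for this b and d

1.0826
1.0826


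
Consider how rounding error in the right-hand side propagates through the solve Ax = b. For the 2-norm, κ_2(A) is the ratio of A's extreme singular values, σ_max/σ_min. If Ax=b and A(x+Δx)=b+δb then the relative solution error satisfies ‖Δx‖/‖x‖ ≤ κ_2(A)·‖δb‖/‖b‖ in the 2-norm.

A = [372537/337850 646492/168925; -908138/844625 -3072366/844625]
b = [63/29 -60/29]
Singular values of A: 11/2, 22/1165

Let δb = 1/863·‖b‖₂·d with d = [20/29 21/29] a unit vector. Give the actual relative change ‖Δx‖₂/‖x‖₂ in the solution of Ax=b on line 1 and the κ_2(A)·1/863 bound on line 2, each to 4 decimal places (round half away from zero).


0.3375
0.3375

largest singular value 11/2, smallest 22/1165
κ_2(A) = (11/2) / (22/1165) = 291.2500
worst-case relative error ≤ 291.2500 × 1/863 = 0.3375
solve Ax = b  →  x = [0.1527 0.5236]
‖b‖₂ = 3.0000 and ‖x‖₂ = 0.5455
re-solving with b+δb shifts x by Δx of norm 0.1841
relative error = 0.3375
so the bound is sharp here: realised error equals the bound
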